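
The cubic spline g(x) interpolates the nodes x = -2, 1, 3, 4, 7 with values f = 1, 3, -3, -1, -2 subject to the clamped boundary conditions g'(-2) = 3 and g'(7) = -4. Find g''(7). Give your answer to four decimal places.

-2.9495

Put M_i = g'' at the i-th knot. Here h = (3, 2, 1, 3) and Δ = (2/3, -3, 2, -1/3), so the interior equations h_(i-1)·M_(i-1) + 2(h_(i-1)+h_i)·M_i + h_i·M_(i+1) = 6(Δ_i − Δ_(i-1)) read
  3·M_0 + 10·M_1 + 2·M_2 = 6(Δ_1 - Δ_0) = -22
  2·M_1 + 6·M_2 + 1·M_3 = 6(Δ_2 - Δ_1) = 30
  1·M_2 + 8·M_3 + 3·M_4 = 6(Δ_3 - Δ_2) = -14
Clamped end conditions give two more equations: 2h_0·M_0 + h_0·M_1 = 6(Δ_0 - g'(-2)) = -14 and h_3·M_3 + 2h_3·M_4 = 6(g'(7) - Δ_3) = -22.
Hence M_0 = -70/99, M_1 = -322/99, M_2 = 626/99, M_3 = -142/99, M_4 = -292/99.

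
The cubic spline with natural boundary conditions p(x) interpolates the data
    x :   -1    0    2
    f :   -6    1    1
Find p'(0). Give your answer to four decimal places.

4.6667

Let m_i = p''(x_i). Step sizes h_i = 1, 2; slopes of the chords Δ_i = (y_(i+1) - y_i)/h_i = 7, 0.
  1·m_0 + 6·m_1 + 2·m_2 = 6(Δ_1 - Δ_0) = -42
Natural end conditions: m_0 = m_2 = 0.
Solving: m_0 = 0, m_1 = -7, m_2 = 0.
On [0, 2], p'(x) = b_1 + 2c_1·x + 3d_1·x² with b_1 = Δ_1 - h_1(2m_1 + m_2)/6 = 14/3, c_1 = m_1/2 = -7/2, d_1 = (m_2 - m_1)/(6h_1) = 7/12. So p'(0) = 14/3.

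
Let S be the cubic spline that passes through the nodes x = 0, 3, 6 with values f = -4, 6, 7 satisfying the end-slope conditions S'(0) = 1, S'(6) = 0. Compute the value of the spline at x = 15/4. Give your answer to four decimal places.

With σ_i denoting the second derivative at x_i, h_i = 3, 3, and Δ_i = (y_(i+1) − y_i)/h_i = 10/3, 1/3:
  3·σ_0 + 12·σ_1 + 3·σ_2 = 6(Δ_1 - Δ_0) = -18
Clamped end conditions give two more equations: 2h_0·σ_0 + h_0·σ_1 = 6(Δ_0 - S'(0)) = 14 and h_1·σ_1 + 2h_1·σ_2 = 6(S'(6) - Δ_1) = -2.
Forward elimination and back-substitution give σ_0 = 11/3, σ_1 = -8/3, σ_2 = 1.
On [3, 6], S(x) = 6 + 5/2·(x - 3) - 4/3·(x - 3)² + 11/54·(x - 3)³.
With (x - 3) = 3/4: S(15/4) = 923/128.

7.2109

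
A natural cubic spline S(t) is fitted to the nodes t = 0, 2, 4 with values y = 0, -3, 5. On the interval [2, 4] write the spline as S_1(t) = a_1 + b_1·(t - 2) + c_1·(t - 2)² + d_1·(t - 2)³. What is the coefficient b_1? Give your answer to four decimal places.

With M_i denoting the second derivative at x_i, h_i = 2, 2, and Δ_i = (y_(i+1) − y_i)/h_i = -3/2, 4:
  2·M_0 + 8·M_1 + 2·M_2 = 6(Δ_1 - Δ_0) = 33
Natural end conditions: M_0 = M_2 = 0.
Solving: M_0 = 0, M_1 = 33/8, M_2 = 0.
On [2, 4], with S_1(t) = a_1 + b_1·(t - 2) + c_1·(t - 2)² + d_1·(t - 2)³: c_1 = M_1/2 = 33/16, d_1 = (M_2 - M_1)/(6h_1) = -11/32, b_1 = Δ_1 - h_1(2M_1 + M_2)/6 = 5/4.

1.2500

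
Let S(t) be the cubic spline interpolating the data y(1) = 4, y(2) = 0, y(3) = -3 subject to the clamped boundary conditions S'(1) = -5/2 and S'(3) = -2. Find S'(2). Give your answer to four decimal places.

Put m_i = S'' at the i-th knot. Here h = (1, 1) and Δ = (-4, -3), so the interior equations h_(i-1)·m_(i-1) + 2(h_(i-1)+h_i)·m_i + h_i·m_(i+1) = 6(Δ_i − Δ_(i-1)) read
  1·m_0 + 4·m_1 + 1·m_2 = 6(Δ_1 - Δ_0) = 6
Clamped end conditions give two more equations: 2h_0·m_0 + h_0·m_1 = 6(Δ_0 - S'(1)) = -9 and h_1·m_1 + 2h_1·m_2 = 6(S'(3) - Δ_1) = 6.
Hence m_0 = -23/4, m_1 = 5/2, m_2 = 7/4.
On [2, 3], S'(t) = b_1 + 2c_1·(t - 2) + 3d_1·(t - 2)² with b_1 = Δ_1 - h_1(2m_1 + m_2)/6 = -33/8, c_1 = m_1/2 = 5/4, d_1 = (m_2 - m_1)/(6h_1) = -1/8. So S'(2) = -33/8.

-4.1250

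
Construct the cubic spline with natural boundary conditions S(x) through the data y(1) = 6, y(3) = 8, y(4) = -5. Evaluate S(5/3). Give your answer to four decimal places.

Write σ_i for S''(x_i). With h_i = 2, 1 and divided differences Δ_i = 1, -13, the continuity of S' gives the tridiagonal system
  2·σ_0 + 6·σ_1 + 1·σ_2 = 6(Δ_1 - Δ_0) = -84
Natural end conditions: σ_0 = σ_2 = 0.
Solving the tridiagonal system: σ_0 = 0, σ_1 = -14, σ_2 = 0.
On [1, 3], S(x) = 6 + 17/3·(x - 1) + 0·(x - 1)² - 7/6·(x - 1)³.
With (x - 1) = 2/3: S(5/3) = 764/81.

9.4321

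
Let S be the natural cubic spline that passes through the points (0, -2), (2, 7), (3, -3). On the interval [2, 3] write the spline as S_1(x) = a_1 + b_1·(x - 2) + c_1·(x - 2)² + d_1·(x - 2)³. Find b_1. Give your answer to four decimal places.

Put M_i = S'' at the i-th knot. Here h = (2, 1) and Δ = (9/2, -10), so the interior equations h_(i-1)·M_(i-1) + 2(h_(i-1)+h_i)·M_i + h_i·M_(i+1) = 6(Δ_i − Δ_(i-1)) read
  2·M_0 + 6·M_1 + 1·M_2 = 6(Δ_1 - Δ_0) = -87
Natural end conditions: M_0 = M_2 = 0.
Hence M_0 = 0, M_1 = -29/2, M_2 = 0.
On [2, 3], with S_1(x) = a_1 + b_1·(x - 2) + c_1·(x - 2)² + d_1·(x - 2)³: c_1 = M_1/2 = -29/4, d_1 = (M_2 - M_1)/(6h_1) = 29/12, b_1 = Δ_1 - h_1(2M_1 + M_2)/6 = -31/6.

-5.1667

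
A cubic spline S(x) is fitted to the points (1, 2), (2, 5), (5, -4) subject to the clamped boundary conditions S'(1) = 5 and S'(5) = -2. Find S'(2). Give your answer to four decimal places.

Write m_i for S''(x_i). With h_i = 1, 3 and divided differences Δ_i = 3, -3, the continuity of S' gives the tridiagonal system
  1·m_0 + 8·m_1 + 3·m_2 = 6(Δ_1 - Δ_0) = -36
Clamped end conditions give two more equations: 2h_0·m_0 + h_0·m_1 = 6(Δ_0 - S'(1)) = -12 and h_1·m_1 + 2h_1·m_2 = 6(S'(5) - Δ_1) = 6.
Solving: m_0 = -13/4, m_1 = -11/2, m_2 = 15/4.
On [2, 5], S'(x) = b_1 + 2c_1·(x - 2) + 3d_1·(x - 2)² with b_1 = Δ_1 - h_1(2m_1 + m_2)/6 = 5/8, c_1 = m_1/2 = -11/4, d_1 = (m_2 - m_1)/(6h_1) = 37/72. So S'(2) = 5/8.

0.6250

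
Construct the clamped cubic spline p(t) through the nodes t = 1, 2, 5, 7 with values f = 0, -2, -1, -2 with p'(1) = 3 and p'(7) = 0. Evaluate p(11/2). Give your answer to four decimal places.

-1.0409

Write m_i for p''(x_i). With h_i = 1, 3, 2 and divided differences Δ_i = -2, 1/3, -1/2, the continuity of p' gives the tridiagonal system
  1·m_0 + 8·m_1 + 3·m_2 = 6(Δ_1 - Δ_0) = 14
  3·m_1 + 10·m_2 + 2·m_3 = 6(Δ_2 - Δ_1) = -5
Clamped end conditions give two more equations: 2h_0·m_0 + h_0·m_1 = 6(Δ_0 - p'(1)) = -30 and h_2·m_2 + 2h_2·m_3 = 6(p'(7) - Δ_2) = 3.
Solving the tridiagonal system: m_0 = -1357/78, m_1 = 187/39, m_2 = -181/78, m_3 = 149/78.
On [5, 7], p(t) = -1 + 16/39·(t - 5) - 181/156·(t - 5)² + 55/156·(t - 5)³.
With (t - 5) = 1/2: p(11/2) = -433/416.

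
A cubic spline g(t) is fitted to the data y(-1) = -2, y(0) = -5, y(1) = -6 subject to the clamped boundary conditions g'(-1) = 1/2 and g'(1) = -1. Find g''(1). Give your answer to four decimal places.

With σ_i denoting the second derivative at x_i, h_i = 1, 1, and Δ_i = (y_(i+1) − y_i)/h_i = -3, -1:
  1·σ_0 + 4·σ_1 + 1·σ_2 = 6(Δ_1 - Δ_0) = 12
Clamped end conditions give two more equations: 2h_0·σ_0 + h_0·σ_1 = 6(Δ_0 - g'(-1)) = -21 and h_1·σ_1 + 2h_1·σ_2 = 6(g'(1) - Δ_1) = 0.
Solving the tridiagonal system: σ_0 = -57/4, σ_1 = 15/2, σ_2 = -15/4.

-3.7500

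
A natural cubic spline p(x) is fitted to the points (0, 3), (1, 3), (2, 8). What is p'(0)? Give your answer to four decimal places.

-1.2500

With m_i denoting the second derivative at x_i, h_i = 1, 1, and Δ_i = (y_(i+1) − y_i)/h_i = 0, 5:
  1·m_0 + 4·m_1 + 1·m_2 = 6(Δ_1 - Δ_0) = 30
Natural end conditions: m_0 = m_2 = 0.
Solving the tridiagonal system: m_0 = 0, m_1 = 15/2, m_2 = 0.
On [0, 1], p'(x) = b_0 + 2c_0·x + 3d_0·x² with b_0 = Δ_0 - h_0(2m_0 + m_1)/6 = -5/4, c_0 = m_0/2 = 0, d_0 = (m_1 - m_0)/(6h_0) = 5/4. So p'(0) = -5/4.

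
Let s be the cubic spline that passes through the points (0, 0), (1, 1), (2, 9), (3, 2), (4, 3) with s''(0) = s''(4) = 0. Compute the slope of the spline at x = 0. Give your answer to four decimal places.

Let M_i = s''(x_i). Step sizes h_i = 1, 1, 1, 1; slopes of the chords Δ_i = (y_(i+1) - y_i)/h_i = 1, 8, -7, 1.
  1·M_0 + 4·M_1 + 1·M_2 = 6(Δ_1 - Δ_0) = 42
  1·M_1 + 4·M_2 + 1·M_3 = 6(Δ_2 - Δ_1) = -90
  1·M_2 + 4·M_3 + 1·M_4 = 6(Δ_3 - Δ_2) = 48
Natural end conditions: M_0 = M_4 = 0.
Forward elimination and back-substitution give M_0 = 0, M_1 = 519/28, M_2 = -225/7, M_3 = 561/28, M_4 = 0.
On [0, 1], s'(x) = b_0 + 2c_0·x + 3d_0·x² with b_0 = Δ_0 - h_0(2M_0 + M_1)/6 = -117/56, c_0 = M_0/2 = 0, d_0 = (M_1 - M_0)/(6h_0) = 173/56. So s'(0) = -117/56.

-2.0893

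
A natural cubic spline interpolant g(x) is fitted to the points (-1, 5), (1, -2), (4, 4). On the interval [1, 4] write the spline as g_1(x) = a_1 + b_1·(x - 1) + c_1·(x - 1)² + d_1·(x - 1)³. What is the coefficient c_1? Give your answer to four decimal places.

Let M_i = g''(x_i). Step sizes h_i = 2, 3; slopes of the chords Δ_i = (y_(i+1) - y_i)/h_i = -7/2, 2.
  2·M_0 + 10·M_1 + 3·M_2 = 6(Δ_1 - Δ_0) = 33
Natural end conditions: M_0 = M_2 = 0.
Solving: M_0 = 0, M_1 = 33/10, M_2 = 0.
On [1, 4], with g_1(x) = a_1 + b_1·(x - 1) + c_1·(x - 1)² + d_1·(x - 1)³: c_1 = M_1/2 = 33/20, d_1 = (M_2 - M_1)/(6h_1) = -11/60, b_1 = Δ_1 - h_1(2M_1 + M_2)/6 = -13/10.

1.6500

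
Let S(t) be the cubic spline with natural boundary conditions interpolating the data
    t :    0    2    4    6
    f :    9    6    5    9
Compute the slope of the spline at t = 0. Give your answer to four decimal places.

-1.6000

Put M_i = S'' at the i-th knot. Here h = (2, 2, 2) and Δ = (-3/2, -1/2, 2), so the interior equations h_(i-1)·M_(i-1) + 2(h_(i-1)+h_i)·M_i + h_i·M_(i+1) = 6(Δ_i − Δ_(i-1)) read
  2·M_0 + 8·M_1 + 2·M_2 = 6(Δ_1 - Δ_0) = 6
  2·M_1 + 8·M_2 + 2·M_3 = 6(Δ_2 - Δ_1) = 15
Natural end conditions: M_0 = M_3 = 0.
Hence M_0 = 0, M_1 = 3/10, M_2 = 9/5, M_3 = 0.
On [0, 2], S'(t) = b_0 + 2c_0·t + 3d_0·t² with b_0 = Δ_0 - h_0(2M_0 + M_1)/6 = -8/5, c_0 = M_0/2 = 0, d_0 = (M_1 - M_0)/(6h_0) = 1/40. So S'(0) = -8/5.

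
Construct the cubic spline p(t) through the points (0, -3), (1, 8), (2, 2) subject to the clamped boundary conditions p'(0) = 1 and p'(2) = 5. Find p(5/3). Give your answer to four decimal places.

Let M_i = p''(x_i). Step sizes h_i = 1, 1; slopes of the chords Δ_i = (y_(i+1) - y_i)/h_i = 11, -6.
  1·M_0 + 4·M_1 + 1·M_2 = 6(Δ_1 - Δ_0) = -102
Clamped end conditions give two more equations: 2h_0·M_0 + h_0·M_1 = 6(Δ_0 - p'(0)) = 60 and h_1·M_1 + 2h_1·M_2 = 6(p'(2) - Δ_1) = 66.
Solving the tridiagonal system: M_0 = 115/2, M_1 = -55, M_2 = 121/2.
On [1, 2], p(t) = 8 + 9/4·(t - 1) - 55/2·(t - 1)² + 77/4·(t - 1)³.
With (t - 1) = 2/3: p(5/3) = 161/54.

2.9815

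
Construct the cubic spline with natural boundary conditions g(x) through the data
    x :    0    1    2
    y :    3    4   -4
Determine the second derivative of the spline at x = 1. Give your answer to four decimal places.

Put M_i = g'' at the i-th knot. Here h = (1, 1) and Δ = (1, -8), so the interior equations h_(i-1)·M_(i-1) + 2(h_(i-1)+h_i)·M_i + h_i·M_(i+1) = 6(Δ_i − Δ_(i-1)) read
  1·M_0 + 4·M_1 + 1·M_2 = 6(Δ_1 - Δ_0) = -54
Natural end conditions: M_0 = M_2 = 0.
Solving the tridiagonal system: M_0 = 0, M_1 = -27/2, M_2 = 0.

-13.5000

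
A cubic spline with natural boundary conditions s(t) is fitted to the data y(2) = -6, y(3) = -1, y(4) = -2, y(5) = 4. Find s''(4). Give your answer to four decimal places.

13.6000

Let M_i = s''(x_i). Step sizes h_i = 1, 1, 1; slopes of the chords Δ_i = (y_(i+1) - y_i)/h_i = 5, -1, 6.
  1·M_0 + 4·M_1 + 1·M_2 = 6(Δ_1 - Δ_0) = -36
  1·M_1 + 4·M_2 + 1·M_3 = 6(Δ_2 - Δ_1) = 42
Natural end conditions: M_0 = M_3 = 0.
Forward elimination and back-substitution give M_0 = 0, M_1 = -62/5, M_2 = 68/5, M_3 = 0.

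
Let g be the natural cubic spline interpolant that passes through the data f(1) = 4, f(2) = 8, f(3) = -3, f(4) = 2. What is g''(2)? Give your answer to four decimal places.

Let σ_i = g''(x_i). Step sizes h_i = 1, 1, 1; slopes of the chords Δ_i = (y_(i+1) - y_i)/h_i = 4, -11, 5.
  1·σ_0 + 4·σ_1 + 1·σ_2 = 6(Δ_1 - Δ_0) = -90
  1·σ_1 + 4·σ_2 + 1·σ_3 = 6(Δ_2 - Δ_1) = 96
Natural end conditions: σ_0 = σ_3 = 0.
Forward elimination and back-substitution give σ_0 = 0, σ_1 = -152/5, σ_2 = 158/5, σ_3 = 0.

-30.4000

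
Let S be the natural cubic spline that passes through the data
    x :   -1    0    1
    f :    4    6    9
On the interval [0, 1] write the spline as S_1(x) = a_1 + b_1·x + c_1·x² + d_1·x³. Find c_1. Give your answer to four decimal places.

Let M_i = S''(x_i). Step sizes h_i = 1, 1; slopes of the chords Δ_i = (y_(i+1) - y_i)/h_i = 2, 3.
  1·M_0 + 4·M_1 + 1·M_2 = 6(Δ_1 - Δ_0) = 6
Natural end conditions: M_0 = M_2 = 0.
Solving: M_0 = 0, M_1 = 3/2, M_2 = 0.
On [0, 1], with S_1(x) = a_1 + b_1·x + c_1·x² + d_1·x³: c_1 = M_1/2 = 3/4, d_1 = (M_2 - M_1)/(6h_1) = -1/4, b_1 = Δ_1 - h_1(2M_1 + M_2)/6 = 5/2.

0.7500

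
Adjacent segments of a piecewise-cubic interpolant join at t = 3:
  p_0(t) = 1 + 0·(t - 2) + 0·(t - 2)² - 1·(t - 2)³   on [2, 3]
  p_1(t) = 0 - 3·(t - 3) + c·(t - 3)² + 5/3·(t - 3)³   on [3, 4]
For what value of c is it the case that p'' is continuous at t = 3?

p_0''(t) = 0 - 6·(t - 2), so p_0''(3) = -6. On the right, p_1''(3) = 2c, so c = -3.

-3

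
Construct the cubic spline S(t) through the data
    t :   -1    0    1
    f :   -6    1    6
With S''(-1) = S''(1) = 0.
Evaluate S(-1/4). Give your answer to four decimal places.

-0.5859

Put m_i = S'' at the i-th knot. Here h = (1, 1) and Δ = (7, 5), so the interior equations h_(i-1)·m_(i-1) + 2(h_(i-1)+h_i)·m_i + h_i·m_(i+1) = 6(Δ_i − Δ_(i-1)) read
  1·m_0 + 4·m_1 + 1·m_2 = 6(Δ_1 - Δ_0) = -12
Natural end conditions: m_0 = m_2 = 0.
Forward elimination and back-substitution give m_0 = 0, m_1 = -3, m_2 = 0.
On [-1, 0], S(t) = -6 + 15/2·(t + 1) + 0·(t + 1)² - 1/2·(t + 1)³.
With (t + 1) = 3/4: S(-1/4) = -75/128.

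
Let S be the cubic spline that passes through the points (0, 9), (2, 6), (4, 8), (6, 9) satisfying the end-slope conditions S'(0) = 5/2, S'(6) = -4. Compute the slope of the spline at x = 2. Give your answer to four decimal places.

Let M_i = S''(x_i). Step sizes h_i = 2, 2, 2; slopes of the chords Δ_i = (y_(i+1) - y_i)/h_i = -3/2, 1, 1/2.
  2·M_0 + 8·M_1 + 2·M_2 = 6(Δ_1 - Δ_0) = 15
  2·M_1 + 8·M_2 + 2·M_3 = 6(Δ_2 - Δ_1) = -3
Clamped end conditions give two more equations: 2h_0·M_0 + h_0·M_1 = 6(Δ_0 - S'(0)) = -24 and h_2·M_2 + 2h_2·M_3 = 6(S'(6) - Δ_2) = -27.
Forward elimination and back-substitution give M_0 = -118/15, M_1 = 56/15, M_2 = 13/30, M_3 = -209/30.
On [2, 4], S'(x) = b_1 + 2c_1·(x - 2) + 3d_1·(x - 2)² with b_1 = Δ_1 - h_1(2M_1 + M_2)/6 = -49/30, c_1 = M_1/2 = 28/15, d_1 = (M_2 - M_1)/(6h_1) = -11/40. So S'(2) = -49/30.

-1.6333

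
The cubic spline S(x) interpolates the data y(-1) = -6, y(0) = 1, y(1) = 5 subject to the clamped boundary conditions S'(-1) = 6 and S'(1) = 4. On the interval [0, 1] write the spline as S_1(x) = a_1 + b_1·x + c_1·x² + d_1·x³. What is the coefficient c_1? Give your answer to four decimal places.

Write M_i for S''(x_i). With h_i = 1, 1 and divided differences Δ_i = 7, 4, the continuity of S' gives the tridiagonal system
  1·M_0 + 4·M_1 + 1·M_2 = 6(Δ_1 - Δ_0) = -18
Clamped end conditions give two more equations: 2h_0·M_0 + h_0·M_1 = 6(Δ_0 - S'(-1)) = 6 and h_1·M_1 + 2h_1·M_2 = 6(S'(1) - Δ_1) = 0.
Forward elimination and back-substitution give M_0 = 13/2, M_1 = -7, M_2 = 7/2.
On [0, 1], with S_1(x) = a_1 + b_1·x + c_1·x² + d_1·x³: c_1 = M_1/2 = -7/2, d_1 = (M_2 - M_1)/(6h_1) = 7/4, b_1 = Δ_1 - h_1(2M_1 + M_2)/6 = 23/4.

-3.5000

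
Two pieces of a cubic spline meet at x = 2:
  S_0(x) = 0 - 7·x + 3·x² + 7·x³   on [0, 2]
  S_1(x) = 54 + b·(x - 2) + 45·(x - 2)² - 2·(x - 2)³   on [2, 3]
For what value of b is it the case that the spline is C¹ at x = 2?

S_0'(x) = -7 + 6·x + 21·x², so S_0'(2) = 89. On the right, S_1'(2) = b, so b = 89.

89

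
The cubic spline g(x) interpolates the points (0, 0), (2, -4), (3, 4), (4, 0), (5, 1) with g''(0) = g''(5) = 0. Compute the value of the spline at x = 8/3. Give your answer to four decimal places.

2.1757

Write m_i for g''(x_i). With h_i = 2, 1, 1, 1 and divided differences Δ_i = -2, 8, -4, 1, the continuity of g' gives the tridiagonal system
  2·m_0 + 6·m_1 + 1·m_2 = 6(Δ_1 - Δ_0) = 60
  1·m_1 + 4·m_2 + 1·m_3 = 6(Δ_2 - Δ_1) = -72
  1·m_2 + 4·m_3 + 1·m_4 = 6(Δ_3 - Δ_2) = 30
Natural end conditions: m_0 = m_4 = 0.
Solving the tridiagonal system: m_0 = 0, m_1 = 609/43, m_2 = -1074/43, m_3 = 591/43, m_4 = 0.
On [2, 3], g(x) = -4 + 320/43·(x - 2) + 609/86·(x - 2)² - 561/86·(x - 2)³.
With (x - 2) = 2/3: g(8/3) = 842/387.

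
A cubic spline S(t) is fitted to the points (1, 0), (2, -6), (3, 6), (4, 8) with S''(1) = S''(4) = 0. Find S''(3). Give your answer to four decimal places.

-23.2000

With m_i denoting the second derivative at x_i, h_i = 1, 1, 1, and Δ_i = (y_(i+1) − y_i)/h_i = -6, 12, 2:
  1·m_0 + 4·m_1 + 1·m_2 = 6(Δ_1 - Δ_0) = 108
  1·m_1 + 4·m_2 + 1·m_3 = 6(Δ_2 - Δ_1) = -60
Natural end conditions: m_0 = m_3 = 0.
Solving: m_0 = 0, m_1 = 164/5, m_2 = -116/5, m_3 = 0.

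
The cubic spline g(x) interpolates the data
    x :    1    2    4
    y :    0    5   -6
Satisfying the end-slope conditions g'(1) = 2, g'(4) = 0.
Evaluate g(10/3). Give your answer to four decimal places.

-2.9136

Let m_i = g''(x_i). Step sizes h_i = 1, 2; slopes of the chords Δ_i = (y_(i+1) - y_i)/h_i = 5, -11/2.
  1·m_0 + 6·m_1 + 2·m_2 = 6(Δ_1 - Δ_0) = -63
Clamped end conditions give two more equations: 2h_0·m_0 + h_0·m_1 = 6(Δ_0 - g'(1)) = 18 and h_1·m_1 + 2h_1·m_2 = 6(g'(4) - Δ_1) = 33.
Forward elimination and back-substitution give m_0 = 113/6, m_1 = -59/3, m_2 = 217/12.
On [2, 4], g(x) = 5 + 19/12·(x - 2) - 59/6·(x - 2)² + 151/48·(x - 2)³.
With (x - 2) = 4/3: g(10/3) = -236/81.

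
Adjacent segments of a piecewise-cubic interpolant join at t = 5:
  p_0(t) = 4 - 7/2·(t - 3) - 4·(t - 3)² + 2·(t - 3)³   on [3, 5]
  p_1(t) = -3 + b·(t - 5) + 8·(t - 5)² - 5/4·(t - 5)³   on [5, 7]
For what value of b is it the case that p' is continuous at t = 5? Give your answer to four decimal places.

p_0'(t) = -7/2 - 8·(t - 3) + 6·(t - 3)², so p_0'(5) = 9/2. On the right, p_1'(5) = b, so b = 9/2.

4.5000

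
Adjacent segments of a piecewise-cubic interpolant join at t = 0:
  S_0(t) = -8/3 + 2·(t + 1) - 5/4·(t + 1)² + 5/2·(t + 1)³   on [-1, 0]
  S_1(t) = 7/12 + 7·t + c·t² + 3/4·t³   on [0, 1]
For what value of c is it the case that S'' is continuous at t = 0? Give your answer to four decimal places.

S_0''(t) = -5/2 + 15·(t + 1), so S_0''(0) = 25/2. On the right, S_1''(0) = 2c, so c = 25/4.

6.2500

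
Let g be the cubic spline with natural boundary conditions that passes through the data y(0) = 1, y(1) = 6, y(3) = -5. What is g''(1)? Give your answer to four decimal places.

With σ_i denoting the second derivative at x_i, h_i = 1, 2, and Δ_i = (y_(i+1) − y_i)/h_i = 5, -11/2:
  1·σ_0 + 6·σ_1 + 2·σ_2 = 6(Δ_1 - Δ_0) = -63
Natural end conditions: σ_0 = σ_2 = 0.
Solving: σ_0 = 0, σ_1 = -21/2, σ_2 = 0.

-10.5000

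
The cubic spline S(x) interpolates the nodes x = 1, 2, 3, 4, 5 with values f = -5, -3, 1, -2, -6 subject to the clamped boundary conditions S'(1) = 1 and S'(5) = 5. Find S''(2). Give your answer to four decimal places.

With σ_i denoting the second derivative at x_i, h_i = 1, 1, 1, 1, and Δ_i = (y_(i+1) − y_i)/h_i = 2, 4, -3, -4:
  1·σ_0 + 4·σ_1 + 1·σ_2 = 6(Δ_1 - Δ_0) = 12
  1·σ_1 + 4·σ_2 + 1·σ_3 = 6(Δ_2 - Δ_1) = -42
  1·σ_2 + 4·σ_3 + 1·σ_4 = 6(Δ_3 - Δ_2) = -6
Clamped end conditions give two more equations: 2h_0·σ_0 + h_0·σ_1 = 6(Δ_0 - S'(1)) = 6 and h_3·σ_3 + 2h_3·σ_4 = 6(S'(5) - Δ_3) = 54.
Solving: σ_0 = 1/4, σ_1 = 11/2, σ_2 = -41/4, σ_3 = -13/2, σ_4 = 121/4.

5.5000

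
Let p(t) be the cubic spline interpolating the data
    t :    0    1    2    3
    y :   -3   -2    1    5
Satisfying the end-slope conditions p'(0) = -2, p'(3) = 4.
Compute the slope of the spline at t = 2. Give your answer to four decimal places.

3.6000

Put M_i = p'' at the i-th knot. Here h = (1, 1, 1) and Δ = (1, 3, 4), so the interior equations h_(i-1)·M_(i-1) + 2(h_(i-1)+h_i)·M_i + h_i·M_(i+1) = 6(Δ_i − Δ_(i-1)) read
  1·M_0 + 4·M_1 + 1·M_2 = 6(Δ_1 - Δ_0) = 12
  1·M_1 + 4·M_2 + 1·M_3 = 6(Δ_2 - Δ_1) = 6
Clamped end conditions give two more equations: 2h_0·M_0 + h_0·M_1 = 6(Δ_0 - p'(0)) = 18 and h_2·M_2 + 2h_2·M_3 = 6(p'(3) - Δ_2) = 0.
Forward elimination and back-substitution give M_0 = 44/5, M_1 = 2/5, M_2 = 8/5, M_3 = -4/5.
On [2, 3], p'(t) = b_2 + 2c_2·(t - 2) + 3d_2·(t - 2)² with b_2 = Δ_2 - h_2(2M_2 + M_3)/6 = 18/5, c_2 = M_2/2 = 4/5, d_2 = (M_3 - M_2)/(6h_2) = -2/5. So p'(2) = 18/5.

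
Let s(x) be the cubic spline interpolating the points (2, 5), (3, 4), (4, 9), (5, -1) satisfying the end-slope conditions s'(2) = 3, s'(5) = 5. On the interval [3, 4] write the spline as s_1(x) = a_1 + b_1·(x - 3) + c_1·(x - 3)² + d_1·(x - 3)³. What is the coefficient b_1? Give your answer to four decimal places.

3.7333

Write M_i for s''(x_i). With h_i = 1, 1, 1 and divided differences Δ_i = -1, 5, -10, the continuity of s' gives the tridiagonal system
  1·M_0 + 4·M_1 + 1·M_2 = 6(Δ_1 - Δ_0) = 36
  1·M_1 + 4·M_2 + 1·M_3 = 6(Δ_2 - Δ_1) = -90
Clamped end conditions give two more equations: 2h_0·M_0 + h_0·M_1 = 6(Δ_0 - s'(2)) = -24 and h_2·M_2 + 2h_2·M_3 = 6(s'(5) - Δ_2) = 90.
Solving the tridiagonal system: M_0 = -382/15, M_1 = 404/15, M_2 = -694/15, M_3 = 1022/15.
On [3, 4], with s_1(x) = a_1 + b_1·(x - 3) + c_1·(x - 3)² + d_1·(x - 3)³: c_1 = M_1/2 = 202/15, d_1 = (M_2 - M_1)/(6h_1) = -61/5, b_1 = Δ_1 - h_1(2M_1 + M_2)/6 = 56/15.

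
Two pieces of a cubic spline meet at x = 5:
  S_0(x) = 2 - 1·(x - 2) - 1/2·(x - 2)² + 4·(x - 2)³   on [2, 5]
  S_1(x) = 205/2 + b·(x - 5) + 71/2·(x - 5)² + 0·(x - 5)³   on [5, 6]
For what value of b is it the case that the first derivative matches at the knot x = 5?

104

S_0'(x) = -1 - 1·(x - 2) + 12·(x - 2)², so S_0'(5) = 104. On the right, S_1'(5) = b, so b = 104.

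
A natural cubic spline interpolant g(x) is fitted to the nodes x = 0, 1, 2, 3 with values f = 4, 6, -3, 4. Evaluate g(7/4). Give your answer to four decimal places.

-1.4531

Let m_i = g''(x_i). Step sizes h_i = 1, 1, 1; slopes of the chords Δ_i = (y_(i+1) - y_i)/h_i = 2, -9, 7.
  1·m_0 + 4·m_1 + 1·m_2 = 6(Δ_1 - Δ_0) = -66
  1·m_1 + 4·m_2 + 1·m_3 = 6(Δ_2 - Δ_1) = 96
Natural end conditions: m_0 = m_3 = 0.
Hence m_0 = 0, m_1 = -24, m_2 = 30, m_3 = 0.
On [1, 2], g(x) = 6 - 6·(x - 1) - 12·(x - 1)² + 9·(x - 1)³.
With (x - 1) = 3/4: g(7/4) = -93/64.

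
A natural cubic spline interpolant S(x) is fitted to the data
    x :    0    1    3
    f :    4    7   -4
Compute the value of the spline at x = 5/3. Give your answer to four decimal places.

Let σ_i = S''(x_i). Step sizes h_i = 1, 2; slopes of the chords Δ_i = (y_(i+1) - y_i)/h_i = 3, -11/2.
  1·σ_0 + 6·σ_1 + 2·σ_2 = 6(Δ_1 - Δ_0) = -51
Natural end conditions: σ_0 = σ_2 = 0.
Solving: σ_0 = 0, σ_1 = -17/2, σ_2 = 0.
On [1, 3], S(x) = 7 + 1/6·(x - 1) - 17/4·(x - 1)² + 17/24·(x - 1)³.
With (x - 1) = 2/3: S(5/3) = 440/81.

5.4321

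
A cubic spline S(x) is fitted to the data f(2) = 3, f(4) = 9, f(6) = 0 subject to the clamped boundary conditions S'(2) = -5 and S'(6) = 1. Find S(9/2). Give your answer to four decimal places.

7.4648

Let M_i = S''(x_i). Step sizes h_i = 2, 2; slopes of the chords Δ_i = (y_(i+1) - y_i)/h_i = 3, -9/2.
  2·M_0 + 8·M_1 + 2·M_2 = 6(Δ_1 - Δ_0) = -45
Clamped end conditions give two more equations: 2h_0·M_0 + h_0·M_1 = 6(Δ_0 - S'(2)) = 48 and h_1·M_1 + 2h_1·M_2 = 6(S'(6) - Δ_1) = 33.
Hence M_0 = 153/8, M_1 = -57/4, M_2 = 123/8.
On [4, 6], S(x) = 9 - 1/8·(x - 4) - 57/8·(x - 4)² + 79/32·(x - 4)³.
With (x - 4) = 1/2: S(9/2) = 1911/256.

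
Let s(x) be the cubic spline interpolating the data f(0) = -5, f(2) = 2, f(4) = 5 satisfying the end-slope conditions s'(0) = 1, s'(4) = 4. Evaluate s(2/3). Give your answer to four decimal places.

-3.2593

With m_i denoting the second derivative at x_i, h_i = 2, 2, and Δ_i = (y_(i+1) − y_i)/h_i = 7/2, 3/2:
  2·m_0 + 8·m_1 + 2·m_2 = 6(Δ_1 - Δ_0) = -12
Clamped end conditions give two more equations: 2h_0·m_0 + h_0·m_1 = 6(Δ_0 - s'(0)) = 15 and h_1·m_1 + 2h_1·m_2 = 6(s'(4) - Δ_1) = 15.
Solving the tridiagonal system: m_0 = 6, m_1 = -9/2, m_2 = 6.
On [0, 2], s(x) = -5 + 1·x + 3·x² - 7/8·x³.
With x = 2/3: s(2/3) = -88/27.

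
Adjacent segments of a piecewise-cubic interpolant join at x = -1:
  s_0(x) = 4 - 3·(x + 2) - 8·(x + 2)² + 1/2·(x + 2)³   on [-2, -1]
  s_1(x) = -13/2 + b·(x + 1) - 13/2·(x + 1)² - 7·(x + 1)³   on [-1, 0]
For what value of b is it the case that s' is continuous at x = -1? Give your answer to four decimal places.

-17.5000

s_0'(x) = -3 - 16·(x + 2) + 3/2·(x + 2)², so s_0'(-1) = -35/2. On the right, s_1'(-1) = b, so b = -35/2.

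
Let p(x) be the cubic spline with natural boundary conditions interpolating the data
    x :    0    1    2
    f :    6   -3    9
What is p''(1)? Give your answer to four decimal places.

Let M_i = p''(x_i). Step sizes h_i = 1, 1; slopes of the chords Δ_i = (y_(i+1) - y_i)/h_i = -9, 12.
  1·M_0 + 4·M_1 + 1·M_2 = 6(Δ_1 - Δ_0) = 126
Natural end conditions: M_0 = M_2 = 0.
Solving the tridiagonal system: M_0 = 0, M_1 = 63/2, M_2 = 0.

31.5000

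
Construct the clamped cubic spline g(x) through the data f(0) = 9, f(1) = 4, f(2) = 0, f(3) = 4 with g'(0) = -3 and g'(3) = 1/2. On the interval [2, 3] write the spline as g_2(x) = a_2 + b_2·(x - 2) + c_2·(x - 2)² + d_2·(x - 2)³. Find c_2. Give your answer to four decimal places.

Put σ_i = g'' at the i-th knot. Here h = (1, 1, 1) and Δ = (-5, -4, 4), so the interior equations h_(i-1)·σ_(i-1) + 2(h_(i-1)+h_i)·σ_i + h_i·σ_(i+1) = 6(Δ_i − Δ_(i-1)) read
  1·σ_0 + 4·σ_1 + 1·σ_2 = 6(Δ_1 - Δ_0) = 6
  1·σ_1 + 4·σ_2 + 1·σ_3 = 6(Δ_2 - Δ_1) = 48
Clamped end conditions give two more equations: 2h_0·σ_0 + h_0·σ_1 = 6(Δ_0 - g'(0)) = -12 and h_2·σ_2 + 2h_2·σ_3 = 6(g'(3) - Δ_2) = -21.
Solving the tridiagonal system: σ_0 = -79/15, σ_1 = -22/15, σ_2 = 257/15, σ_3 = -286/15.
On [2, 3], with g_2(x) = a_2 + b_2·(x - 2) + c_2·(x - 2)² + d_2·(x - 2)³: c_2 = σ_2/2 = 257/30, d_2 = (σ_3 - σ_2)/(6h_2) = -181/30, b_2 = Δ_2 - h_2(2σ_2 + σ_3)/6 = 22/15.

8.5667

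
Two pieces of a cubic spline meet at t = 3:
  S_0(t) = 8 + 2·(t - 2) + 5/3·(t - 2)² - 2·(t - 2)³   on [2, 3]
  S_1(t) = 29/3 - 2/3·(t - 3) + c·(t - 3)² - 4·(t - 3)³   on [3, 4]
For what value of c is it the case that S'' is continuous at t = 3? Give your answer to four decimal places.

S_0''(t) = 10/3 - 12·(t - 2), so S_0''(3) = -26/3. On the right, S_1''(3) = 2c, so c = -13/3.

-4.3333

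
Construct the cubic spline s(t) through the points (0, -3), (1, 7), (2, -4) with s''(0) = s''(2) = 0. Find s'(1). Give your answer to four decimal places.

Let m_i = s''(x_i). Step sizes h_i = 1, 1; slopes of the chords Δ_i = (y_(i+1) - y_i)/h_i = 10, -11.
  1·m_0 + 4·m_1 + 1·m_2 = 6(Δ_1 - Δ_0) = -126
Natural end conditions: m_0 = m_2 = 0.
Hence m_0 = 0, m_1 = -63/2, m_2 = 0.
On [1, 2], s'(t) = b_1 + 2c_1·(t - 1) + 3d_1·(t - 1)² with b_1 = Δ_1 - h_1(2m_1 + m_2)/6 = -1/2, c_1 = m_1/2 = -63/4, d_1 = (m_2 - m_1)/(6h_1) = 21/4. So s'(1) = -1/2.

-0.5000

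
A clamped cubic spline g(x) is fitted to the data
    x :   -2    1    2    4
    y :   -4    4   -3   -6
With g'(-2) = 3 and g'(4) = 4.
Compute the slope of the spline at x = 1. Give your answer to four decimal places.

Put M_i = g'' at the i-th knot. Here h = (3, 1, 2) and Δ = (8/3, -7, -3/2), so the interior equations h_(i-1)·M_(i-1) + 2(h_(i-1)+h_i)·M_i + h_i·M_(i+1) = 6(Δ_i − Δ_(i-1)) read
  3·M_0 + 8·M_1 + 1·M_2 = 6(Δ_1 - Δ_0) = -58
  1·M_1 + 6·M_2 + 2·M_3 = 6(Δ_2 - Δ_1) = 33
Clamped end conditions give two more equations: 2h_0·M_0 + h_0·M_1 = 6(Δ_0 - g'(-2)) = -2 and h_2·M_2 + 2h_2·M_3 = 6(g'(4) - Δ_2) = 33.
Solving: M_0 = 187/42, M_1 = -67/7, M_2 = 73/14, M_3 = 79/14.
On [1, 2], g'(x) = b_1 + 2c_1·(x - 1) + 3d_1·(x - 1)² with b_1 = Δ_1 - h_1(2M_1 + M_2)/6 = -131/28, c_1 = M_1/2 = -67/14, d_1 = (M_2 - M_1)/(6h_1) = 69/28. So g'(1) = -131/28.

-4.6786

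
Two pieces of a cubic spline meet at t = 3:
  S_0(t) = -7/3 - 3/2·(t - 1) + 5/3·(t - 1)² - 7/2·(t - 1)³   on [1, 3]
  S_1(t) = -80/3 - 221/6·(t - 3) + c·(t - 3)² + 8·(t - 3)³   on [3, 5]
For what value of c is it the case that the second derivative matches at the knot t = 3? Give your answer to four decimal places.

S_0''(t) = 10/3 - 21·(t - 1), so S_0''(3) = -116/3. On the right, S_1''(3) = 2c, so c = -58/3.

-19.3333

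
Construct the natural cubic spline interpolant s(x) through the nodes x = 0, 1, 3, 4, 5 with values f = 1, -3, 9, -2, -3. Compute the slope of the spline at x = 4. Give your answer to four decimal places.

-8.2459

Write M_i for s''(x_i). With h_i = 1, 2, 1, 1 and divided differences Δ_i = -4, 6, -11, -1, the continuity of s' gives the tridiagonal system
  1·M_0 + 6·M_1 + 2·M_2 = 6(Δ_1 - Δ_0) = 60
  2·M_1 + 6·M_2 + 1·M_3 = 6(Δ_2 - Δ_1) = -102
  1·M_2 + 4·M_3 + 1·M_4 = 6(Δ_3 - Δ_2) = 60
Natural end conditions: M_0 = M_4 = 0.
Solving: M_0 = 0, M_1 = 1158/61, M_2 = -1644/61, M_3 = 1326/61, M_4 = 0.
On [4, 5], s'(x) = b_3 + 2c_3·(x - 4) + 3d_3·(x - 4)² with b_3 = Δ_3 - h_3(2M_3 + M_4)/6 = -503/61, c_3 = M_3/2 = 663/61, d_3 = (M_4 - M_3)/(6h_3) = -221/61. So s'(4) = -503/61.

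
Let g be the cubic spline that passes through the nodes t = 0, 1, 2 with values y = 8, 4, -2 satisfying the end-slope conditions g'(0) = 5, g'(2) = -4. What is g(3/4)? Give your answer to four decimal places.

With M_i denoting the second derivative at x_i, h_i = 1, 1, and Δ_i = (y_(i+1) − y_i)/h_i = -4, -6:
  1·M_0 + 4·M_1 + 1·M_2 = 6(Δ_1 - Δ_0) = -12
Clamped end conditions give two more equations: 2h_0·M_0 + h_0·M_1 = 6(Δ_0 - g'(0)) = -54 and h_1·M_1 + 2h_1·M_2 = 6(g'(2) - Δ_1) = 12.
Solving the tridiagonal system: M_0 = -57/2, M_1 = 3, M_2 = 9/2.
On [0, 1], g(t) = 8 + 5·t - 57/4·t² + 21/4·t³.
With t = 3/4: g(3/4) = 1523/256.

5.9492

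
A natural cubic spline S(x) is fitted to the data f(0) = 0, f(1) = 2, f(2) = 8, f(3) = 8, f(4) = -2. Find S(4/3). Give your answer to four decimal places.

3.8915

Write m_i for S''(x_i). With h_i = 1, 1, 1, 1 and divided differences Δ_i = 2, 6, 0, -10, the continuity of S' gives the tridiagonal system
  1·m_0 + 4·m_1 + 1·m_2 = 6(Δ_1 - Δ_0) = 24
  1·m_1 + 4·m_2 + 1·m_3 = 6(Δ_2 - Δ_1) = -36
  1·m_2 + 4·m_3 + 1·m_4 = 6(Δ_3 - Δ_2) = -60
Natural end conditions: m_0 = m_4 = 0.
Hence m_0 = 0, m_1 = 111/14, m_2 = -54/7, m_3 = -183/14, m_4 = 0.
On [1, 2], S(x) = 2 + 65/14·(x - 1) + 111/28·(x - 1)² - 73/28·(x - 1)³.
With (x - 1) = 1/3: S(4/3) = 1471/378.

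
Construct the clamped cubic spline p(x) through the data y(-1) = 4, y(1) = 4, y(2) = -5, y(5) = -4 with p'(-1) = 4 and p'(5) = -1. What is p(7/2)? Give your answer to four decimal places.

-6.8036

Put σ_i = p'' at the i-th knot. Here h = (2, 1, 3) and Δ = (0, -9, 1/3), so the interior equations h_(i-1)·σ_(i-1) + 2(h_(i-1)+h_i)·σ_i + h_i·σ_(i+1) = 6(Δ_i − Δ_(i-1)) read
  2·σ_0 + 6·σ_1 + 1·σ_2 = 6(Δ_1 - Δ_0) = -54
  1·σ_1 + 8·σ_2 + 3·σ_3 = 6(Δ_2 - Δ_1) = 56
Clamped end conditions give two more equations: 2h_0·σ_0 + h_0·σ_1 = 6(Δ_0 - p'(-1)) = -24 and h_2·σ_2 + 2h_2·σ_3 = 6(p'(5) - Δ_2) = -8.
Forward elimination and back-substitution give σ_0 = -5/7, σ_1 = -74/7, σ_2 = 76/7, σ_3 = -142/21.
On [2, 5], p(x) = -5 - 50/7·(x - 2) + 38/7·(x - 2)² - 185/189·(x - 2)³.
With (x - 2) = 3/2: p(7/2) = -381/56.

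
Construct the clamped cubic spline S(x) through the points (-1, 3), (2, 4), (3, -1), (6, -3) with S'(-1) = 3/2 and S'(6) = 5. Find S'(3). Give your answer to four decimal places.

-5.0818

Write M_i for S''(x_i). With h_i = 3, 1, 3 and divided differences Δ_i = 1/3, -5, -2/3, the continuity of S' gives the tridiagonal system
  3·M_0 + 8·M_1 + 1·M_2 = 6(Δ_1 - Δ_0) = -32
  1·M_1 + 8·M_2 + 3·M_3 = 6(Δ_2 - Δ_1) = 26
Clamped end conditions give two more equations: 2h_0·M_0 + h_0·M_1 = 6(Δ_0 - S'(-1)) = -7 and h_2·M_2 + 2h_2·M_3 = 6(S'(6) - Δ_2) = 34.
Hence M_0 = 196/165, M_1 = -259/55, M_2 = 116/55, M_3 = 761/165.
On [3, 6], S'(x) = b_2 + 2c_2·(x - 3) + 3d_2·(x - 3)² with b_2 = Δ_2 - h_2(2M_2 + M_3)/6 = -559/110, c_2 = M_2/2 = 58/55, d_2 = (M_3 - M_2)/(6h_2) = 413/2970. So S'(3) = -559/110.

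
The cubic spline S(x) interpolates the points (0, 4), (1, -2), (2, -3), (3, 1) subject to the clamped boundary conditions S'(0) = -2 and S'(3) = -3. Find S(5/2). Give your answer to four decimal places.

-0.0667

With M_i denoting the second derivative at x_i, h_i = 1, 1, 1, and Δ_i = (y_(i+1) − y_i)/h_i = -6, -1, 4:
  1·M_0 + 4·M_1 + 1·M_2 = 6(Δ_1 - Δ_0) = 30
  1·M_1 + 4·M_2 + 1·M_3 = 6(Δ_2 - Δ_1) = 30
Clamped end conditions give two more equations: 2h_0·M_0 + h_0·M_1 = 6(Δ_0 - S'(0)) = -24 and h_2·M_2 + 2h_2·M_3 = 6(S'(3) - Δ_2) = -42.
Solving: M_0 = -244/15, M_1 = 128/15, M_2 = 182/15, M_3 = -406/15.
On [2, 3], S(x) = -3 + 67/15·(x - 2) + 91/15·(x - 2)² - 98/15·(x - 2)³.
With (x - 2) = 1/2: S(5/2) = -1/15.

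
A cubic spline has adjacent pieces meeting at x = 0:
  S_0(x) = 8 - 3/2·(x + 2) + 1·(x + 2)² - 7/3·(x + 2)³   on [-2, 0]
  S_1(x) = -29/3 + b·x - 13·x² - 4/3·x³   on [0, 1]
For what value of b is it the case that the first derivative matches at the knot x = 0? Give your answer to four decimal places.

-25.5000

S_0'(x) = -3/2 + 2·(x + 2) - 7·(x + 2)², so S_0'(0) = -51/2. On the right, S_1'(0) = b, so b = -51/2.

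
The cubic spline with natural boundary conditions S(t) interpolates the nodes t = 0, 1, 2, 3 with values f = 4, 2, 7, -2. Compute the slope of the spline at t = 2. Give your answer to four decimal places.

-0.6000

Write σ_i for S''(x_i). With h_i = 1, 1, 1 and divided differences Δ_i = -2, 5, -9, the continuity of S' gives the tridiagonal system
  1·σ_0 + 4·σ_1 + 1·σ_2 = 6(Δ_1 - Δ_0) = 42
  1·σ_1 + 4·σ_2 + 1·σ_3 = 6(Δ_2 - Δ_1) = -84
Natural end conditions: σ_0 = σ_3 = 0.
Solving the tridiagonal system: σ_0 = 0, σ_1 = 84/5, σ_2 = -126/5, σ_3 = 0.
On [2, 3], S'(t) = b_2 + 2c_2·(t - 2) + 3d_2·(t - 2)² with b_2 = Δ_2 - h_2(2σ_2 + σ_3)/6 = -3/5, c_2 = σ_2/2 = -63/5, d_2 = (σ_3 - σ_2)/(6h_2) = 21/5. So S'(2) = -3/5.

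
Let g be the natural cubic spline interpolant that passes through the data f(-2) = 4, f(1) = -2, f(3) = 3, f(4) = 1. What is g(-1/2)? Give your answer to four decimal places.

Let M_i = g''(x_i). Step sizes h_i = 3, 2, 1; slopes of the chords Δ_i = (y_(i+1) - y_i)/h_i = -2, 5/2, -2.
  3·M_0 + 10·M_1 + 2·M_2 = 6(Δ_1 - Δ_0) = 27
  2·M_1 + 6·M_2 + 1·M_3 = 6(Δ_2 - Δ_1) = -27
Natural end conditions: M_0 = M_3 = 0.
Solving: M_0 = 0, M_1 = 27/7, M_2 = -81/14, M_3 = 0.
On [-2, 1], g(x) = 4 - 55/14·(x + 2) + 0·(x + 2)² + 3/14·(x + 2)³.
With (x + 2) = 3/2: g(-1/2) = -131/112.

-1.1696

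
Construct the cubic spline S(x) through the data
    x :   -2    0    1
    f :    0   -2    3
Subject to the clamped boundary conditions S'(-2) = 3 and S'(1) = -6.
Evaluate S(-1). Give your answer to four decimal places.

-1.7500

Put m_i = S'' at the i-th knot. Here h = (2, 1) and Δ = (-1, 5), so the interior equations h_(i-1)·m_(i-1) + 2(h_(i-1)+h_i)·m_i + h_i·m_(i+1) = 6(Δ_i − Δ_(i-1)) read
  2·m_0 + 6·m_1 + 1·m_2 = 6(Δ_1 - Δ_0) = 36
Clamped end conditions give two more equations: 2h_0·m_0 + h_0·m_1 = 6(Δ_0 - S'(-2)) = -24 and h_1·m_1 + 2h_1·m_2 = 6(S'(1) - Δ_1) = -66.
Hence m_0 = -15, m_1 = 18, m_2 = -42.
On [-2, 0], S(x) = 0 + 3·(x + 2) - 15/2·(x + 2)² + 11/4·(x + 2)³.
With (x + 2) = 1: S(-1) = -7/4.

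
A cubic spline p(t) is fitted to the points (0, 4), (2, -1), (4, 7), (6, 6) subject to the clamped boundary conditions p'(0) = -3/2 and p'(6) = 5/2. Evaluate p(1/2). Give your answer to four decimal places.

Put σ_i = p'' at the i-th knot. Here h = (2, 2, 2) and Δ = (-5/2, 4, -1/2), so the interior equations h_(i-1)·σ_(i-1) + 2(h_(i-1)+h_i)·σ_i + h_i·σ_(i+1) = 6(Δ_i − Δ_(i-1)) read
  2·σ_0 + 8·σ_1 + 2·σ_2 = 6(Δ_1 - Δ_0) = 39
  2·σ_1 + 8·σ_2 + 2·σ_3 = 6(Δ_2 - Δ_1) = -27
Clamped end conditions give two more equations: 2h_0·σ_0 + h_0·σ_1 = 6(Δ_0 - p'(0)) = -6 and h_2·σ_2 + 2h_2·σ_3 = 6(p'(6) - Δ_2) = 18.
Solving the tridiagonal system: σ_0 = -167/30, σ_1 = 122/15, σ_2 = -112/15, σ_3 = 247/30.
On [0, 2], p(t) = 4 - 3/2·t - 167/60·t² + 137/120·t³.
With t = 1/2: p(1/2) = 863/320.

2.6969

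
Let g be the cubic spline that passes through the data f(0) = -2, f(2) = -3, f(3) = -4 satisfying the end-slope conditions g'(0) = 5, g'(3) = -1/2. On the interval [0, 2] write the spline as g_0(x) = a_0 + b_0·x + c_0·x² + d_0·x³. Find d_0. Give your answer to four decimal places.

1.0208

Let m_i = g''(x_i). Step sizes h_i = 2, 1; slopes of the chords Δ_i = (y_(i+1) - y_i)/h_i = -1/2, -1.
  2·m_0 + 6·m_1 + 1·m_2 = 6(Δ_1 - Δ_0) = -3
Clamped end conditions give two more equations: 2h_0·m_0 + h_0·m_1 = 6(Δ_0 - g'(0)) = -33 and h_1·m_1 + 2h_1·m_2 = 6(g'(3) - Δ_1) = 3.
Solving: m_0 = -115/12, m_1 = 8/3, m_2 = 1/6.
On [0, 2], with g_0(x) = a_0 + b_0·x + c_0·x² + d_0·x³: c_0 = m_0/2 = -115/24, d_0 = (m_1 - m_0)/(6h_0) = 49/48, b_0 = Δ_0 - h_0(2m_0 + m_1)/6 = 5.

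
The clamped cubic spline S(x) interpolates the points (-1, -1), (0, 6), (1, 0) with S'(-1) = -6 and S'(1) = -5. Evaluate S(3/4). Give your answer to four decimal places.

Write m_i for S''(x_i). With h_i = 1, 1 and divided differences Δ_i = 7, -6, the continuity of S' gives the tridiagonal system
  1·m_0 + 4·m_1 + 1·m_2 = 6(Δ_1 - Δ_0) = -78
Clamped end conditions give two more equations: 2h_0·m_0 + h_0·m_1 = 6(Δ_0 - S'(-1)) = 78 and h_1·m_1 + 2h_1·m_2 = 6(S'(1) - Δ_1) = 6.
Forward elimination and back-substitution give m_0 = 59, m_1 = -40, m_2 = 23.
On [0, 1], S(x) = 6 + 7/2·x - 20·x² + 21/2·x³.
With x = 3/4: S(3/4) = 231/128.

1.8047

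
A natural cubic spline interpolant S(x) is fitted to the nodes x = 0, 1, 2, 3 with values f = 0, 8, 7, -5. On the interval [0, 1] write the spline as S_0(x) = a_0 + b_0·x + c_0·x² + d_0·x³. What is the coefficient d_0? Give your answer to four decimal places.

Write σ_i for S''(x_i). With h_i = 1, 1, 1 and divided differences Δ_i = 8, -1, -12, the continuity of S' gives the tridiagonal system
  1·σ_0 + 4·σ_1 + 1·σ_2 = 6(Δ_1 - Δ_0) = -54
  1·σ_1 + 4·σ_2 + 1·σ_3 = 6(Δ_2 - Δ_1) = -66
Natural end conditions: σ_0 = σ_3 = 0.
Hence σ_0 = 0, σ_1 = -10, σ_2 = -14, σ_3 = 0.
On [0, 1], with S_0(x) = a_0 + b_0·x + c_0·x² + d_0·x³: c_0 = σ_0/2 = 0, d_0 = (σ_1 - σ_0)/(6h_0) = -5/3, b_0 = Δ_0 - h_0(2σ_0 + σ_1)/6 = 29/3.

-1.6667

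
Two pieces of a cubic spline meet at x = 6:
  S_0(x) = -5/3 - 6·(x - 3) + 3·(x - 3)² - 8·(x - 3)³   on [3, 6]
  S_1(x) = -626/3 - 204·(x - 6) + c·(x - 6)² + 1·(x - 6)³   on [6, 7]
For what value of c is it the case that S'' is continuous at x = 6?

S_0''(x) = 6 - 48·(x - 3), so S_0''(6) = -138. On the right, S_1''(6) = 2c, so c = -69.

-69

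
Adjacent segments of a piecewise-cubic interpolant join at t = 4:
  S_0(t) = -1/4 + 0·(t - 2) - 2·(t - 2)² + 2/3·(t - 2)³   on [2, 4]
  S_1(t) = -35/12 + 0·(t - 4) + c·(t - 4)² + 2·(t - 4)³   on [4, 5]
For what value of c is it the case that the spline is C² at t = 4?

2

S_0''(t) = -4 + 4·(t - 2), so S_0''(4) = 4. On the right, S_1''(4) = 2c, so c = 2.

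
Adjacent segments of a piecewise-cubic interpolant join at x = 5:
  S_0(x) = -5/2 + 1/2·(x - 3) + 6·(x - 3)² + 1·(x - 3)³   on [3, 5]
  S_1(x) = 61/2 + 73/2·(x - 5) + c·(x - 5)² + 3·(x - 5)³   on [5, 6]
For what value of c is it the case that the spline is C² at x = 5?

S_0''(x) = 12 + 6·(x - 3), so S_0''(5) = 24. On the right, S_1''(5) = 2c, so c = 12.

12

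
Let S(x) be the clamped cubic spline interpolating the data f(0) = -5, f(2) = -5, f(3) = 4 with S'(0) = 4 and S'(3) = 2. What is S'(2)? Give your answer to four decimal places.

7.6667

Let m_i = S''(x_i). Step sizes h_i = 2, 1; slopes of the chords Δ_i = (y_(i+1) - y_i)/h_i = 0, 9.
  2·m_0 + 6·m_1 + 1·m_2 = 6(Δ_1 - Δ_0) = 54
Clamped end conditions give two more equations: 2h_0·m_0 + h_0·m_1 = 6(Δ_0 - S'(0)) = -24 and h_1·m_1 + 2h_1·m_2 = 6(S'(3) - Δ_1) = -42.
Solving: m_0 = -47/3, m_1 = 58/3, m_2 = -92/3.
On [2, 3], S'(x) = b_1 + 2c_1·(x - 2) + 3d_1·(x - 2)² with b_1 = Δ_1 - h_1(2m_1 + m_2)/6 = 23/3, c_1 = m_1/2 = 29/3, d_1 = (m_2 - m_1)/(6h_1) = -25/3. So S'(2) = 23/3.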